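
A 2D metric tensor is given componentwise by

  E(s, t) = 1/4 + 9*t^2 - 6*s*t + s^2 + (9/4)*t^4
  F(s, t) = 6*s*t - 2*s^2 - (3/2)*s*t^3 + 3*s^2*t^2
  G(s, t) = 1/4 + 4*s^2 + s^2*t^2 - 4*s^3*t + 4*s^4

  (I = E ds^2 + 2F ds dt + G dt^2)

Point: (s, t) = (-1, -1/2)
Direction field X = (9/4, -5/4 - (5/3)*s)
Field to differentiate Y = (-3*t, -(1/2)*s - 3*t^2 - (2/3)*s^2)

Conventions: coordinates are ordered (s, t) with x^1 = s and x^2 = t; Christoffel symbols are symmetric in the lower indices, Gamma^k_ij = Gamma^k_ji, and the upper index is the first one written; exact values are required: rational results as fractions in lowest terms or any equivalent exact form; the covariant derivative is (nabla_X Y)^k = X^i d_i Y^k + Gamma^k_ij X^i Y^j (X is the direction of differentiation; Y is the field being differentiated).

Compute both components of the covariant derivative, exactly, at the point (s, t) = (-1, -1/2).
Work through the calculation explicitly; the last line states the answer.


E = 41/64, F = 25/16, G = 13/2 at the point
E_s = 1, E_t = -33/8, F_s = -5/16, F_t = -63/8, G_s = -37/2, G_t = 3
EG - F^2 = 441/256;  g^inv = (256/441) * [[13/2, -25/16], [-25/16, 41/64]]
first-kind symbols [ij,l] = (1/2)(d_i g_jl + d_j g_il - d_l g_ij): [ss,s] = E_s/2 = 1/2, [ss,t] = F_s - E_t/2 = 7/4, [st,s] = E_t/2 = -33/16, [st,t] = G_s/2 = -37/4, [tt,s] = F_t - G_s/2 = 11/8, [tt,t] = G_t/2 = 3/2
Gamma^s_ij = (G*[ij,s] - F*[ij,t])/(EG - F^2), Gamma^t_ij = (E*[ij,t] - F*[ij,s])/(EG - F^2)
Gamma_sss = 44/147, Gamma_sst = 268/441, Gamma_stt = 1688/441, Gamma_tss = 29/147, Gamma_tst = -692/441, Gamma_ttt = -304/441
X = (9/4, 5/12), Y = (3/2, -11/12) at the point

Answer: (nabla_X Y)^s = -20443/7938, (nabla_X Y)^t = 50087/7938


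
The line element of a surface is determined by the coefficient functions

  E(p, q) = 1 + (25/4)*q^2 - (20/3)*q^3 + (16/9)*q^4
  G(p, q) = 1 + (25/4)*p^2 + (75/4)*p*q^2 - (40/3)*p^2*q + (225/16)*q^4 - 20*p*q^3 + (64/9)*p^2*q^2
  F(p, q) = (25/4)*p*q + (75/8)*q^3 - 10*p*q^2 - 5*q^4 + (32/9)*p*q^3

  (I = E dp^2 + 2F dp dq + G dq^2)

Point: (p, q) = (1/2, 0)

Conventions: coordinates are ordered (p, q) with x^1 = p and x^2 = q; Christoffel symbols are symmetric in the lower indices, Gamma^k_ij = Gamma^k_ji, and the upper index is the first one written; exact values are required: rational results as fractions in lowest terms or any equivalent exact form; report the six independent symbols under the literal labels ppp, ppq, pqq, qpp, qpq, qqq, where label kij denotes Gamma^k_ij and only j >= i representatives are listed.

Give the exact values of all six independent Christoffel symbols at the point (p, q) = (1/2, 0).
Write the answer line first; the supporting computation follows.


Answer: Gamma_ppp = 0, Gamma_ppq = 0, Gamma_pqq = 0, Gamma_qpp = 0, Gamma_qpq = 50/41, Gamma_qqq = -80/123

E = 1, F = 0, G = 41/16 at the point
E_p = 0, E_q = 0, F_p = 0, F_q = 25/8, G_p = 25/4, G_q = -10/3
EG - F^2 = 41/16;  g^inv = (16/41) * [[41/16, 0], [0, 1]]
first-kind symbols [ij,l] = (1/2)(d_i g_jl + d_j g_il - d_l g_ij): [pp,p] = E_p/2 = 0, [pp,q] = F_p - E_q/2 = 0, [pq,p] = E_q/2 = 0, [pq,q] = G_p/2 = 25/8, [qq,p] = F_q - G_p/2 = 0, [qq,q] = G_q/2 = -5/3
Gamma^p_ij = (G*[ij,p] - F*[ij,q])/(EG - F^2), Gamma^q_ij = (E*[ij,q] - F*[ij,p])/(EG - F^2)


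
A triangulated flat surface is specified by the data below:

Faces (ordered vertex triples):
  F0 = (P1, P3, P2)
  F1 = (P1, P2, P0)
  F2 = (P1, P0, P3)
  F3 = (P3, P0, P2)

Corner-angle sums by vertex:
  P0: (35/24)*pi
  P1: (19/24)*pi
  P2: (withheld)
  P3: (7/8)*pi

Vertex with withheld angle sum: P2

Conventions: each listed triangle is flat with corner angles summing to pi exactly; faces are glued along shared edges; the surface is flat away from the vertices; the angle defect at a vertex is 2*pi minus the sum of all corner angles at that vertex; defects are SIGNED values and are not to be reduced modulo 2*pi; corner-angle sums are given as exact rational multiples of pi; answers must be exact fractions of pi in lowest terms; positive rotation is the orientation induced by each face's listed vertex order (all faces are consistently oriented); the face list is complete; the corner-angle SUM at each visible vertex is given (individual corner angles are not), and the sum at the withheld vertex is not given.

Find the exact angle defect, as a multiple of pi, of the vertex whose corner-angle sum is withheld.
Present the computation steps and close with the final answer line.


V = 4, E = 6, F = 4; chi = V - E + F = 2
Gauss-Bonnet: total defect = 2*pi*chi = 4*pi; visible defects sum to (23/8)*pi

Answer: defect(P2) = (9/8)*pi


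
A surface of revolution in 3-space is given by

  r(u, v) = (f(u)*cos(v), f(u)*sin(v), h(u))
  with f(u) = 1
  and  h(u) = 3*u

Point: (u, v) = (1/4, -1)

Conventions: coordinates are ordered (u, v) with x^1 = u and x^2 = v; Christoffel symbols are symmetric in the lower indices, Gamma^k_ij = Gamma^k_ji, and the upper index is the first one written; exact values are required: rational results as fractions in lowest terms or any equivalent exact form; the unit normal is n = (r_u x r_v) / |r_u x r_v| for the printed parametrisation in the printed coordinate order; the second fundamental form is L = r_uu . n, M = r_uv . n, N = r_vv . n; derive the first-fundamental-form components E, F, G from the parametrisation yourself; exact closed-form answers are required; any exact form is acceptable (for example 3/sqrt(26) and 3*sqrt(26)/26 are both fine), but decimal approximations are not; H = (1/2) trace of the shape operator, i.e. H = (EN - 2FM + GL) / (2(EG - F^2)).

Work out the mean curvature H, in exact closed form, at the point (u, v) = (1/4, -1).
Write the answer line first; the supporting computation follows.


Answer: H = 1/2

f = 1, f' = 0, f'' = 0, h' = 3, h'' = 0
E = 9, F = 0, G = 1; answer radicand W^2 = 9
unnormalised second-form numerators: l = 0, m = 0, n = 3; L = l/sqrt(9), and similarly M = m/sqrt(W^2), N = n/sqrt(W^2)
H = (E*n - 2*F*m + G*l) / (2*(EG - F^2)*sqrt(W^2)); E*n - 2*F*m + G*l = 27, EG - F^2 = 9, so H = (3/2)/sqrt(9)


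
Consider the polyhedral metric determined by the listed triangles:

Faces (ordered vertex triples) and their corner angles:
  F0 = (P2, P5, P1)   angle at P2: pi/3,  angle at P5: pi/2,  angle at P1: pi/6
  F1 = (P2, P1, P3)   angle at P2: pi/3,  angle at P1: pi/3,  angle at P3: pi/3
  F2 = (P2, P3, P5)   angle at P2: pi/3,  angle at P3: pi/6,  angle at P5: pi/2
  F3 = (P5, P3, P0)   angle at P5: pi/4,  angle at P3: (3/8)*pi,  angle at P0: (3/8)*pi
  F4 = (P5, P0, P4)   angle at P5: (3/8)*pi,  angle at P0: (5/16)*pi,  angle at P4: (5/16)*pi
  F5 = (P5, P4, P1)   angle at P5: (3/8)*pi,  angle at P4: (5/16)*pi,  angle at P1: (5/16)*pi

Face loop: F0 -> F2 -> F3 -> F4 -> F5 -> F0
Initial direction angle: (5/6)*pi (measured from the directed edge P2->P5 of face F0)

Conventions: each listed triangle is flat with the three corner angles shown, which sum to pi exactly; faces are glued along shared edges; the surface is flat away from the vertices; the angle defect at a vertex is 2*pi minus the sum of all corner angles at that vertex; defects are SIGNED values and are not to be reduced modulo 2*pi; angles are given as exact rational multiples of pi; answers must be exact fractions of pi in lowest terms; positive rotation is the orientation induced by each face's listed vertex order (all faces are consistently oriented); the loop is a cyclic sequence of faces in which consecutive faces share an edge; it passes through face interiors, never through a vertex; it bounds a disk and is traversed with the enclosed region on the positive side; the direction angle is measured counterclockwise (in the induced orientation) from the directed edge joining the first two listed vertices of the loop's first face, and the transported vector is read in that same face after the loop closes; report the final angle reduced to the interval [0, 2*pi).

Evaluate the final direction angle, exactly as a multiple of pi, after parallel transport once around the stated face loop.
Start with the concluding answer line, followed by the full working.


Answer: final direction angle = (5/6)*pi

enclosed vertex P5: corner angles sum to 2*pi, defect = 2*pi - 2*pi = 0
adding the enclosed defects to the starting angle (mod 2*pi, induced orientation) gives the holonomy
final angle = (5/6)*pi + 0 = (5/6)*pi (mod 2*pi)


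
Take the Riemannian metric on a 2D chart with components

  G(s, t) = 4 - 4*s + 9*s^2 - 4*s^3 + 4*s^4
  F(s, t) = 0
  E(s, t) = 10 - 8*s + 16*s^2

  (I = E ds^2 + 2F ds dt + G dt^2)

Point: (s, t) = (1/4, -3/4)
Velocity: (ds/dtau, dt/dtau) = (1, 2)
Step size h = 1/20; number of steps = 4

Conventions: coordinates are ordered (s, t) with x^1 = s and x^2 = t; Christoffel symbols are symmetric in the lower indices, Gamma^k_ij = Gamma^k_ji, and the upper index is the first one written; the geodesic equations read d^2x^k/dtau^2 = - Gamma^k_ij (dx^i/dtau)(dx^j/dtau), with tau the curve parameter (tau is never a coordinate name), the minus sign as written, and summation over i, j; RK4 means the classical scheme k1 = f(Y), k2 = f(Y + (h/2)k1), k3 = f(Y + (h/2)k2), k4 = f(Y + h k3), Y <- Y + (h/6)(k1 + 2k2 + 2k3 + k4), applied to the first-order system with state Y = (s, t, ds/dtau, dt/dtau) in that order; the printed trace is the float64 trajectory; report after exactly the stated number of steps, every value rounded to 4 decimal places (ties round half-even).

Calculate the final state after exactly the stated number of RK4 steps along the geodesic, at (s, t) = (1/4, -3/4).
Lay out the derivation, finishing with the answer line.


f(Y) = (ds/dtau, dt/dtau, -Gamma^s_ij Y'^i Y'^j, -Gamma^t_ij Y'^i Y'^j) with the Gammas evaluated at the stage position; h = 0.050000; intermediate values shown to 6 dp
step 0: s = 0.2500, t = -0.7500, ds/dtau = 1.0000, dt/dtau = 2.0000
step 1:
  k1: at (s, t) = (0.250000, -0.750000), (ds/dtau, dt/dtau) = (1.000000, 2.000000); Gamma_sss = 0.000000, Gamma_sst = 0.000000, Gamma_stt = 0.000000, Gamma_tss = 0.000000, Gamma_tst = 0.000000, Gamma_ttt = 0.000000; k1 = (1.000000, 2.000000, 0.000000, 0.000000)
  k2: at (s, t) = (0.275000, -0.700000), (ds/dtau, dt/dtau) = (1.000000, 2.000000); Gamma_sss = 0.044395, Gamma_sst = 0.000000, Gamma_stt = -0.020824, Gamma_tss = 0.000000, Gamma_tst = 0.053298, Gamma_ttt = 0.000000; k2 = (1.000000, 2.000000, 0.038901, -0.213191)
  k3: at (s, t) = (0.275000, -0.700000), (ds/dtau, dt/dtau) = (1.000973, 1.994670); Gamma_sss = 0.044395, Gamma_sst = 0.000000, Gamma_stt = -0.020824, Gamma_tss = 0.000000, Gamma_tst = 0.053298, Gamma_ttt = 0.000000; k3 = (1.000973, 1.994670, 0.038371, -0.212830)
  k4: at (s, t) = (0.300049, -0.650266), (ds/dtau, dt/dtau) = (1.001919, 1.989359); Gamma_sss = 0.088581, Gamma_sst = 0.000000, Gamma_stt = -0.041633, Gamma_tss = 0.000000, Gamma_tst = 0.106486, Gamma_ttt = 0.000000; k4 = (1.001919, 1.989359, 0.075844, -0.424490)
  Y <- Y + (h/6)(k1 + 2k2 + 2k3 + k4): s = 0.3000, t = -0.6502, ds/dtau = 1.0019, dt/dtau = 1.9894
step 2:
  k1: at (s, t) = (0.300032, -0.650178), (ds/dtau, dt/dtau) = (1.001920, 1.989362); Gamma_sss = 0.088552, Gamma_sst = 0.000000, Gamma_stt = -0.041620, Gamma_tss = 0.000000, Gamma_tst = 0.106451, Gamma_ttt = 0.000000; k1 = (1.001920, 1.989362, 0.075820, -0.424353)
  k2: at (s, t) = (0.325080, -0.600443), (ds/dtau, dt/dtau) = (1.003815, 1.978753); Gamma_sss = 0.132152, Gamma_sst = 0.000000, Gamma_stt = -0.062319, Gamma_tss = 0.000000, Gamma_tst = 0.159214, Gamma_ttt = 0.000000; k2 = (1.003815, 1.978753, 0.110844, -0.632494)
  k3: at (s, t) = (0.325128, -0.600709), (ds/dtau, dt/dtau) = (1.004691, 1.973550); Gamma_sss = 0.132233, Gamma_sst = 0.000000, Gamma_stt = -0.062358, Gamma_tss = 0.000000, Gamma_tst = 0.159313, Gamma_ttt = 0.000000; k3 = (1.004691, 1.973550, 0.109399, -0.631774)
  k4: at (s, t) = (0.350267, -0.551500), (ds/dtau, dt/dtau) = (1.007390, 1.957774); Gamma_sss = 0.175122, Gamma_sst = 0.000000, Gamma_stt = -0.082969, Gamma_tss = 0.000000, Gamma_tst = 0.211633, Gamma_ttt = 0.000000; k4 = (1.007390, 1.957774, 0.140289, -0.834782)
  Y <- Y + (h/6)(k1 + 2k2 + 2k3 + k4): s = 0.3503, t = -0.5514, ds/dtau = 1.0074, dt/dtau = 1.9578
step 3:
  k1: at (s, t) = (0.350252, -0.551413), (ds/dtau, dt/dtau) = (1.007392, 1.957798); Gamma_sss = 0.175096, Gamma_sst = 0.000000, Gamma_stt = -0.082956, Gamma_tss = 0.000000, Gamma_tst = 0.211602, Gamma_ttt = 0.000000; k1 = (1.007392, 1.957798, 0.140275, -0.834670)
  k2: at (s, t) = (0.375436, -0.502468), (ds/dtau, dt/dtau) = (1.010898, 1.936932); Gamma_sss = 0.216930, Gamma_sst = 0.000000, Gamma_stt = -0.103393, Gamma_tss = 0.000000, Gamma_tst = 0.263181, Gamma_ttt = 0.000000; k2 = (1.010898, 1.936932, 0.166214, -1.030636)
  k3: at (s, t) = (0.375524, -0.502990), (ds/dtau, dt/dtau) = (1.011547, 1.932032); Gamma_sss = 0.217073, Gamma_sst = 0.000000, Gamma_stt = -0.103463, Gamma_tss = 0.000000, Gamma_tst = 0.263358, Gamma_ttt = 0.000000; k3 = (1.011547, 1.932032, 0.164087, -1.029384)
  k4: at (s, t) = (0.400829, -0.454811), (ds/dtau, dt/dtau) = (1.015596, 1.906329); Gamma_sss = 0.257717, Gamma_sst = 0.000000, Gamma_stt = -0.123736, Gamma_tss = 0.000000, Gamma_tst = 0.314145, Gamma_ttt = 0.000000; k4 = (1.015596, 1.906329, 0.183851, -1.216408)
  Y <- Y + (h/6)(k1 + 2k2 + 2k3 + k4): s = 0.4008, t = -0.4547, ds/dtau = 1.0156, dt/dtau = 1.9064
step 4:
  k1: at (s, t) = (0.400817, -0.454729), (ds/dtau, dt/dtau) = (1.015598, 1.906372); Gamma_sss = 0.257699, Gamma_sst = 0.000000, Gamma_stt = -0.123727, Gamma_tss = 0.000000, Gamma_tst = 0.314122, Gamma_ttt = 0.000000; k1 = (1.015598, 1.906372, 0.183855, -1.216348)
  k2: at (s, t) = (0.426207, -0.407070), (ds/dtau, dt/dtau) = (1.020194, 1.875964); Gamma_sss = 0.296870, Gamma_sst = 0.000000, Gamma_stt = -0.143767, Gamma_tss = 0.000000, Gamma_tst = 0.363858, Gamma_ttt = 0.000000; k2 = (1.020194, 1.875964, 0.196968, -1.392737)
  k3: at (s, t) = (0.426322, -0.407830), (ds/dtau, dt/dtau) = (1.020522, 1.871554); Gamma_sss = 0.297044, Gamma_sst = 0.000000, Gamma_stt = -0.143857, Gamma_tss = 0.000000, Gamma_tst = 0.364080, Gamma_ttt = 0.000000; k3 = (1.020522, 1.871554, 0.194528, -1.390758)
  k4: at (s, t) = (0.451843, -0.361152), (ds/dtau, dt/dtau) = (1.025324, 1.836834); Gamma_sss = 0.334598, Gamma_sst = 0.000000, Gamma_stt = -0.163659, Gamma_tss = 0.000000, Gamma_tst = 0.412666, Gamma_ttt = 0.000000; k4 = (1.025324, 1.836834, 0.200419, -1.554389)
  Y <- Y + (h/6)(k1 + 2k2 + 2k3 + k4): s = 0.4518, t = -0.3611, ds/dtau = 1.0253, dt/dtau = 1.8369

Answer: s = 0.4518, t = -0.3611, ds/dtau = 1.0253, dt/dtau = 1.8369


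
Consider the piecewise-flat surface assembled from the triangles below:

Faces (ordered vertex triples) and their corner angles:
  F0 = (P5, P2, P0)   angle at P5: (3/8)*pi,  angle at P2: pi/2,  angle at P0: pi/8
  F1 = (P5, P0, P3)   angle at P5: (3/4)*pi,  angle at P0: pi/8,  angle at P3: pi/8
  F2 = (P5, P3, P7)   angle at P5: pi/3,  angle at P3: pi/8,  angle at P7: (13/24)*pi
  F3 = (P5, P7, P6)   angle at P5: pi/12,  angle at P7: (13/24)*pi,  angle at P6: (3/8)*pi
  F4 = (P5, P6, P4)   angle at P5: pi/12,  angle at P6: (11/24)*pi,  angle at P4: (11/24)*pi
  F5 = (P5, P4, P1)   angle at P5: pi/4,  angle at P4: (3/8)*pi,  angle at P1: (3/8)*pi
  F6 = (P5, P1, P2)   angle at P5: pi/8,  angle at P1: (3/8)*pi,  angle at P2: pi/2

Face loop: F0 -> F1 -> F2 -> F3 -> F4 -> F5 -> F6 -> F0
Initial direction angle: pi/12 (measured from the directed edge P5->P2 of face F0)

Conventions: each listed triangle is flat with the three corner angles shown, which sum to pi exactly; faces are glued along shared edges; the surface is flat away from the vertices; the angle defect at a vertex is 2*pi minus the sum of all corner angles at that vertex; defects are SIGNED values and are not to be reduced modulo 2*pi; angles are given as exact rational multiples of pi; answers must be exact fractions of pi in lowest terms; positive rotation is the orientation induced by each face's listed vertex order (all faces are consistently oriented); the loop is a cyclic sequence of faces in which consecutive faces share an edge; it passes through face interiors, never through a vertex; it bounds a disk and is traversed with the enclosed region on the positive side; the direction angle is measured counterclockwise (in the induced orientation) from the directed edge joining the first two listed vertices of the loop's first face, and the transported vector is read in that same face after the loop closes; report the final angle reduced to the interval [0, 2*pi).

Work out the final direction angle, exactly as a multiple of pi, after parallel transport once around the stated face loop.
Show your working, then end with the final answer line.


enclosed vertex P5: corner angles sum to 2*pi, defect = 2*pi - 2*pi = 0
holonomy = initial angle + sum of enclosed defects (mod 2*pi), positive in the induced orientation
final angle = pi/12 + 0 = pi/12 (mod 2*pi)

Answer: final direction angle = pi/12


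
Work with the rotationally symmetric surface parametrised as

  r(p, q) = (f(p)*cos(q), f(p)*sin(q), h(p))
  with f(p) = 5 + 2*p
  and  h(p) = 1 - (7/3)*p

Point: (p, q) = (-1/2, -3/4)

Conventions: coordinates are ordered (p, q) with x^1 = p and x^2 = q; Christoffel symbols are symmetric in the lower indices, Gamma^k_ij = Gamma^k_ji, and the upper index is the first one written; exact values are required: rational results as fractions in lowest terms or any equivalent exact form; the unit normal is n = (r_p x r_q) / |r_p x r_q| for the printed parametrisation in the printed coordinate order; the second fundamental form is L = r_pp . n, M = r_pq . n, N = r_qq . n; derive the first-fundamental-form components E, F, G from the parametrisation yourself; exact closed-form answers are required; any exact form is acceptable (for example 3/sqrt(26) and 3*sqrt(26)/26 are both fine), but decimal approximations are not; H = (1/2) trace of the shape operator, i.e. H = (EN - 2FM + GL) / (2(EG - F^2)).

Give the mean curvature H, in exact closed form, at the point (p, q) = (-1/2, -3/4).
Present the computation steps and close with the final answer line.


f = 4, f' = 2, f'' = 0, h' = -7/3, h'' = 0
E = 85/9, F = 0, G = 16; answer radicand W^2 = 85/9
unnormalised second-form numerators: l = 0, m = 0, n = -28/3; L = l/sqrt(85/9), and similarly M = m/sqrt(W^2), N = n/sqrt(W^2)
H = (E*n - 2*F*m + G*l) / (2*(EG - F^2)*sqrt(W^2)); E*n - 2*F*m + G*l = -2380/27, EG - F^2 = 1360/9, so H = (-7/24)/sqrt(85/9)

Answer: H = -7*sqrt(85)/680


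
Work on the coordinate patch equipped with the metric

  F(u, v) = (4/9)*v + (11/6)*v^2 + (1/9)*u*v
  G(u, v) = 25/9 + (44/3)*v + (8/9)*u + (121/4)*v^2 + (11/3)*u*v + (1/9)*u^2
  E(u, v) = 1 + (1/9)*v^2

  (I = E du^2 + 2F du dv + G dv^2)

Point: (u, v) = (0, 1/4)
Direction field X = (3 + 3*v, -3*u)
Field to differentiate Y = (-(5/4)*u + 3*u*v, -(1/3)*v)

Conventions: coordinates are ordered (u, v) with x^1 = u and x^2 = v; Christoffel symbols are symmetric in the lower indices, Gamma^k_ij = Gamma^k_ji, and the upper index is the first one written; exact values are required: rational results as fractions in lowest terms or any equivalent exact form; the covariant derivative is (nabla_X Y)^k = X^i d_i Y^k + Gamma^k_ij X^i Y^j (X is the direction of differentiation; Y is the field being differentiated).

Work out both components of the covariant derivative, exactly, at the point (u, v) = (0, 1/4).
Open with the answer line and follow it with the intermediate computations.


Answer: (nabla_X Y)^u = -14423/7688, (nabla_X Y)^v = -65/1922

E = 145/144, F = 65/288, G = 4801/576 at the point
E_u = 0, E_v = 1/18, F_u = 1/36, F_v = 49/36, G_u = 65/36, G_v = 715/24
EG - F^2 = 4805/576;  g^inv = (576/4805) * [[4801/576, -65/288], [-65/288, 145/144]]
first-kind symbols [ij,l] = (1/2)(d_i g_jl + d_j g_il - d_l g_ij): [uu,u] = E_u/2 = 0, [uu,v] = F_u - E_v/2 = 0, [uv,u] = E_v/2 = 1/36, [uv,v] = G_u/2 = 65/72, [vv,u] = F_v - G_u/2 = 11/24, [vv,v] = G_v/2 = 715/48
Gamma^u_ij = (G*[ij,u] - F*[ij,v])/(EG - F^2), Gamma^v_ij = (E*[ij,v] - F*[ij,u])/(EG - F^2)
Gamma_uuu = 0, Gamma_uuv = 16/4805, Gamma_uvv = 264/4805, Gamma_vuu = 0, Gamma_vuv = 104/961, Gamma_vvv = 1716/961
X = (15/4, 0), Y = (0, -1/12) at the point


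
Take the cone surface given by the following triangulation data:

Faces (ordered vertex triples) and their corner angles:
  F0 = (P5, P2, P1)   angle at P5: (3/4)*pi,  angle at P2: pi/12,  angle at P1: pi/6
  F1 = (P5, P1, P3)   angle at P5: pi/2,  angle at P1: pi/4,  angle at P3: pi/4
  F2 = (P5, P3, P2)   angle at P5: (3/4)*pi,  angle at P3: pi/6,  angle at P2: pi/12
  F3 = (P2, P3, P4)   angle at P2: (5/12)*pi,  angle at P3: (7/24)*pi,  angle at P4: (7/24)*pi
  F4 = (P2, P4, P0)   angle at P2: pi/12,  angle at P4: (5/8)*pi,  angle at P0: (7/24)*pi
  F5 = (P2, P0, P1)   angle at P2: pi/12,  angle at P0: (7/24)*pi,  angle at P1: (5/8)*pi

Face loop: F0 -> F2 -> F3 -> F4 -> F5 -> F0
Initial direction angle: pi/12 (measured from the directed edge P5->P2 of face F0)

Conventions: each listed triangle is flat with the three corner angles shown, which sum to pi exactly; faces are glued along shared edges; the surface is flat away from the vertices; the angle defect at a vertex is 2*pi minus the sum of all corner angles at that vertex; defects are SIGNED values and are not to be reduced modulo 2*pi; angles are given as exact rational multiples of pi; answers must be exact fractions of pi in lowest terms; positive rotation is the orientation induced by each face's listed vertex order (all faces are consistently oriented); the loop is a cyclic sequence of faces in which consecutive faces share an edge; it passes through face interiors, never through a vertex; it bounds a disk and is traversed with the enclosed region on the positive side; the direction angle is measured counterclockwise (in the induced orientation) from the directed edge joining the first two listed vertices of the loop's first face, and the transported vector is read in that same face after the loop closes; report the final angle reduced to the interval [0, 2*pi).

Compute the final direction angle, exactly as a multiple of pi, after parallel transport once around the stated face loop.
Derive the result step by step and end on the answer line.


enclosed vertex P2: corner angles sum to (3/4)*pi, defect = 2*pi - (3/4)*pi = (5/4)*pi
adding the enclosed defects to the starting angle (mod 2*pi, induced orientation) gives the holonomy
final angle = pi/12 + (5/4)*pi = (4/3)*pi (mod 2*pi)

Answer: final direction angle = (4/3)*pi


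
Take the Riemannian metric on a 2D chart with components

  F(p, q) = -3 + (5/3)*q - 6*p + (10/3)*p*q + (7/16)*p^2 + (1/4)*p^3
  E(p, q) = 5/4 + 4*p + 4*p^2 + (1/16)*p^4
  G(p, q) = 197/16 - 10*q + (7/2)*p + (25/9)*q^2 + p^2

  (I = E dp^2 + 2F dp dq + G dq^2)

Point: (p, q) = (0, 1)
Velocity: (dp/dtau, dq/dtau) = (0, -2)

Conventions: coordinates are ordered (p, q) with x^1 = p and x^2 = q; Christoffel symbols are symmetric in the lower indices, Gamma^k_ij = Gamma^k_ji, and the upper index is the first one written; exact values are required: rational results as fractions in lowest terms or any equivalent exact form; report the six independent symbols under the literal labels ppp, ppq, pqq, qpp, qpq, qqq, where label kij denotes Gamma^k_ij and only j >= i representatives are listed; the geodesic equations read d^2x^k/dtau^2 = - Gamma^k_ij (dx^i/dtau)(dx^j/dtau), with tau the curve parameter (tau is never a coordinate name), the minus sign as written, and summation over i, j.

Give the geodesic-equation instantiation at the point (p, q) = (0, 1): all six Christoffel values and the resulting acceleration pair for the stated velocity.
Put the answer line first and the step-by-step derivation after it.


Answer: Gamma_ppp = 3816/2641, Gamma_ppq = 1344/2641, Gamma_pqq = -1951/2641, Gamma_qpp = -384/2641, Gamma_qpq = 1260/2641, Gamma_qqq = -1664/2641; accelerations (d^2p/dtau^2, d^2q/dtau^2) = (7804/2641, 6656/2641)

E = 5/4, F = -4/3, G = 733/144 at the point
E_p = 4, E_q = 0, F_p = -8/3, F_q = 5/3, G_p = 7/2, G_q = -40/9
EG - F^2 = 2641/576;  g^inv = (576/2641) * [[733/144, 4/3], [4/3, 5/4]]
first-kind symbols [ij,l] = (1/2)(d_i g_jl + d_j g_il - d_l g_ij): [pp,p] = E_p/2 = 2, [pp,q] = F_p - E_q/2 = -8/3, [pq,p] = E_q/2 = 0, [pq,q] = G_p/2 = 7/4, [qq,p] = F_q - G_p/2 = -1/12, [qq,q] = G_q/2 = -20/9
Gamma^p_ij = (G*[ij,p] - F*[ij,q])/(EG - F^2), Gamma^q_ij = (E*[ij,q] - F*[ij,p])/(EG - F^2)
Gamma_ppp = 3816/2641, Gamma_ppq = 1344/2641, Gamma_pqq = -1951/2641, Gamma_qpp = -384/2641, Gamma_qpq = 1260/2641, Gamma_qqq = -1664/2641
d^2p/dtau^2 = -(Gamma_ppp*(0)^2 + 2*Gamma_ppq*(0)*(-2) + Gamma_pqq*(-2)^2) = 7804/2641
d^2q/dtau^2 = -(Gamma_qpp*(0)^2 + 2*Gamma_qpq*(0)*(-2) + Gamma_qqq*(-2)^2) = 6656/2641


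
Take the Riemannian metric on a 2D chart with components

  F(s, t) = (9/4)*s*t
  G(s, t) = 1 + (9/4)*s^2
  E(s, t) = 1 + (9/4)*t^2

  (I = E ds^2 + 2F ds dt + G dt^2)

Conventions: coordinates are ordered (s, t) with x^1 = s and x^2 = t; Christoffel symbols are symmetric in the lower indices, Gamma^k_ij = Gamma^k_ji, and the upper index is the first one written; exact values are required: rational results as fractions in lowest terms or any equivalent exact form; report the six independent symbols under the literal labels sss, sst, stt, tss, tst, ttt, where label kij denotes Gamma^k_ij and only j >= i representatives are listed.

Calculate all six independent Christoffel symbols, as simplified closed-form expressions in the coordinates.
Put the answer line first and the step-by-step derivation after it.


Answer: Gamma_sss = 0, Gamma_sst = 9*t/(9*s^2 + 9*t^2 + 4), Gamma_stt = 0, Gamma_tss = 0, Gamma_tst = 9*s/(9*s^2 + 9*t^2 + 4), Gamma_ttt = 0

E = 1 + (9/4)*t^2; F = (9/4)*s*t; G = 1 + (9/4)*s^2
Gamma^k_ij = (1/2) g^{kl} (d_i g_jl + d_j g_il - d_l g_ij), with g^inv = (1/(EG-F^2)) [[G, -F], [-F, E]]
first partials: E_s = 0, E_t = (9/2)*t, F_s = (9/4)*t, F_t = (9/4)*s, G_s = (9/2)*s, G_t = 0
D = EG - F^2 = 1 + (9/4)*t^2 + (9/4)*s^2
expanded: Gamma^s_ss = (G E_s - 2F F_s + F E_t)/(2D), Gamma^s_st = (G E_t - F G_s)/(2D), Gamma^s_tt = (2G F_t - G G_s - F G_t)/(2D), Gamma^t_ss = (2E F_s - E E_t - F E_s)/(2D), Gamma^t_st = (E G_s - F E_t)/(2D), Gamma^t_tt = (E G_t - 2F F_t + F G_s)/(2D); substitute and cancel common factors


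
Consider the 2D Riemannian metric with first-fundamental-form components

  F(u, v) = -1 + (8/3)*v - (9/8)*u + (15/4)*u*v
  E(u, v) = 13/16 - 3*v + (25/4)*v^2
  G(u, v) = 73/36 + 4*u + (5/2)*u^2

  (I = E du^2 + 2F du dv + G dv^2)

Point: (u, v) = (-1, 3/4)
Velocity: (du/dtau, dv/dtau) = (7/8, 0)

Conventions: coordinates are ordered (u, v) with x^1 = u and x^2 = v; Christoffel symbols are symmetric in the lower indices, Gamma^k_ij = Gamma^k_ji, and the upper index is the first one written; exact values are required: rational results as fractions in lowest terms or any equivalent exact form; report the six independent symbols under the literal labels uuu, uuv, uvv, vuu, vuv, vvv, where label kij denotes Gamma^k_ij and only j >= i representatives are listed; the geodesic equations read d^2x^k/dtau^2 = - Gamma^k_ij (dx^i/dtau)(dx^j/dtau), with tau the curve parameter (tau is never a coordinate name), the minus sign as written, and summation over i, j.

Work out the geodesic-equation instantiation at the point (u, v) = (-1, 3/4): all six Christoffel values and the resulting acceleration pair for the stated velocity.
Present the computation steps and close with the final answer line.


E = 133/64, F = -11/16, G = 19/36 at the point
E_u = 0, E_v = 51/8, F_u = 27/16, F_v = -13/12, G_u = -1, G_v = 0
EG - F^2 = 719/1152;  g^inv = (1152/719) * [[19/36, 11/16], [11/16, 133/64]]
first-kind symbols [ij,l] = (1/2)(d_i g_jl + d_j g_il - d_l g_ij): [uu,u] = E_u/2 = 0, [uu,v] = F_u - E_v/2 = -3/2, [uv,u] = E_v/2 = 51/16, [uv,v] = G_u/2 = -1/2, [vv,u] = F_v - G_u/2 = -7/12, [vv,v] = G_v/2 = 0
Gamma^u_ij = (G*[ij,u] - F*[ij,v])/(EG - F^2), Gamma^v_ij = (E*[ij,v] - F*[ij,u])/(EG - F^2)
Gamma_uuu = -1188/719, Gamma_uuv = 1542/719, Gamma_uvv = -1064/2157, Gamma_vuu = -3591/719, Gamma_vuv = 2655/1438, Gamma_vvv = -462/719
d^2u/dtau^2 = -(Gamma_uuu*(7/8)^2 + 2*Gamma_uuv*(7/8)*(0) + Gamma_uvv*(0)^2) = 14553/11504
d^2v/dtau^2 = -(Gamma_vuu*(7/8)^2 + 2*Gamma_vuv*(7/8)*(0) + Gamma_vvv*(0)^2) = 175959/46016

Answer: Gamma_uuu = -1188/719, Gamma_uuv = 1542/719, Gamma_uvv = -1064/2157, Gamma_vuu = -3591/719, Gamma_vuv = 2655/1438, Gamma_vvv = -462/719; accelerations (d^2u/dtau^2, d^2v/dtau^2) = (14553/11504, 175959/46016)


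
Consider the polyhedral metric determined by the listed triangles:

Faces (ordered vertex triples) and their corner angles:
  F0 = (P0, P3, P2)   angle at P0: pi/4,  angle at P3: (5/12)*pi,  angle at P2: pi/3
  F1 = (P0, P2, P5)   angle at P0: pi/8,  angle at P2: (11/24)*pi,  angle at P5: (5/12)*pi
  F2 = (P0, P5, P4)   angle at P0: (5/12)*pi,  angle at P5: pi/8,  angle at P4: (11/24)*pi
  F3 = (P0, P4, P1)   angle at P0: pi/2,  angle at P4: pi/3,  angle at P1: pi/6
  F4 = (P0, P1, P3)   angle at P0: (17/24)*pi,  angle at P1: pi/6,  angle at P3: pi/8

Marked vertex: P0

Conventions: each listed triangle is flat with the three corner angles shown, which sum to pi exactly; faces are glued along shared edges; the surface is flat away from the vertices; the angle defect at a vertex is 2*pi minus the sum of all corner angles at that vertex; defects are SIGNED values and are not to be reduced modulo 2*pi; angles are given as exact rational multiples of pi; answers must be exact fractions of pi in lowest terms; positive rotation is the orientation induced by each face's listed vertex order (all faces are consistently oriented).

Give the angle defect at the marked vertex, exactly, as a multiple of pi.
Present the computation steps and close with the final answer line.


Sum of corner angles at P0: 2*pi
defect = 2*pi - 2*pi

Answer: defect(P0) = 0


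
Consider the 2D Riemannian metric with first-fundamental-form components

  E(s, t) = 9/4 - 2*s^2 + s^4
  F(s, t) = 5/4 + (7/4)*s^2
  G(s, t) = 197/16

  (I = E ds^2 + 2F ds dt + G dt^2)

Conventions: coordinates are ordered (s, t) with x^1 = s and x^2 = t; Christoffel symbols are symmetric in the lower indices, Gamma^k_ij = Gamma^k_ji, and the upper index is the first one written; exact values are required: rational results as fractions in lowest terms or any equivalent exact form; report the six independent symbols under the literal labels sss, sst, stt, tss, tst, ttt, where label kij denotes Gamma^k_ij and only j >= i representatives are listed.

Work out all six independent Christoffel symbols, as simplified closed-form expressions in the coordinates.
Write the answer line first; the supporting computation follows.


Answer: Gamma_sss = (1184*s^3 - 1856*s)/(592*s^4 - 1856*s^2 + 1673), Gamma_sst = 0, Gamma_stt = 0, Gamma_tss = (-384*s^3 + 664*s)/(592*s^4 - 1856*s^2 + 1673), Gamma_tst = 0, Gamma_ttt = 0

E = 9/4 - 2*s^2 + s^4; F = 5/4 + (7/4)*s^2; G = 197/16
Gamma^k_ij = (1/2) g^{kl} (d_i g_jl + d_j g_il - d_l g_ij), with g^inv = (1/(EG-F^2)) [[G, -F], [-F, E]]
first partials: E_s = -4*s + 4*s^3, E_t = 0, F_s = (7/2)*s, F_t = 0, G_s = 0, G_t = 0
D = EG - F^2 = 1673/64 - 29*s^2 + (37/4)*s^4
expanded: Gamma^s_ss = (G E_s - 2F F_s + F E_t)/(2D), Gamma^s_st = (G E_t - F G_s)/(2D), Gamma^s_tt = (2G F_t - G G_s - F G_t)/(2D), Gamma^t_ss = (2E F_s - E E_t - F E_s)/(2D), Gamma^t_st = (E G_s - F E_t)/(2D), Gamma^t_tt = (E G_t - 2F F_t + F G_s)/(2D); substitute and cancel common factors


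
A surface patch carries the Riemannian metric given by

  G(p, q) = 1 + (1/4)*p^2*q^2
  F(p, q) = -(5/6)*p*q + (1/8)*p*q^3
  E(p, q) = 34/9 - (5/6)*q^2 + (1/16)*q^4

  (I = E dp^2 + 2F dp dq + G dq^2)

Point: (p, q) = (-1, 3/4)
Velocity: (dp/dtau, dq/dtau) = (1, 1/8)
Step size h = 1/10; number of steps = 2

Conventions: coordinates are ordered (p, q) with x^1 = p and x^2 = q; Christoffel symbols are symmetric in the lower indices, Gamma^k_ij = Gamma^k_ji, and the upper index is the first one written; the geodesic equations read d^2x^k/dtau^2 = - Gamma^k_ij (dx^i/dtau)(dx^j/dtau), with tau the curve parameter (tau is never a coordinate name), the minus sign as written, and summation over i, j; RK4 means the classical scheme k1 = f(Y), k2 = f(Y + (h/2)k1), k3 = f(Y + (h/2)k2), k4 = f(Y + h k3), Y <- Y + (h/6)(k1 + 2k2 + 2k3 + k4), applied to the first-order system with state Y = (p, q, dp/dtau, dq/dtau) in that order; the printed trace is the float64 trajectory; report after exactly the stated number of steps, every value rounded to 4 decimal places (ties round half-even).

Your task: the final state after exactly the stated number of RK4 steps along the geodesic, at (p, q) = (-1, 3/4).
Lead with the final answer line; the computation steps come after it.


Answer: p = -0.7992, q = 0.7752, dp/dtau = 1.0079, dq/dtau = 0.1268

f(Y) = (dp/dtau, dq/dtau, -Gamma^p_ij Y'^i Y'^j, -Gamma^q_ij Y'^i Y'^j) with the Gammas evaluated at the stage position; h = 0.100000; intermediate values shown to 6 dp
step 0: p = -1.0000, q = 0.7500, dp/dtau = 1.0000, dq/dtau = 0.1250
step 1:
  k1: at (p, q) = (-1.000000, 0.750000), (dp/dtau, dq/dtau) = (1.000000, 0.125000); Gamma_ppp = 0.000000, Gamma_ppq = -0.164945, Gamma_pqq = 0.219927, Gamma_qpp = 0.000000, Gamma_qpq = -0.040533, Gamma_qqq = 0.054043; k1 = (1.000000, 0.125000, 0.037800, 0.009289)
  k2: at (p, q) = (-0.950000, 0.756250), (dp/dtau, dq/dtau) = (1.001890, 0.125464); Gamma_ppp = 0.000000, Gamma_ppq = -0.166966, Gamma_pqq = 0.209743, Gamma_qpp = 0.000000, Gamma_qpq = -0.039363, Gamma_qqq = 0.049448; k2 = (1.001890, 0.125464, 0.038674, 0.009118)
  k3: at (p, q) = (-0.949906, 0.756273), (dp/dtau, dq/dtau) = (1.001934, 0.125456); Gamma_ppp = 0.000000, Gamma_ppq = -0.166973, Gamma_pqq = 0.209723, Gamma_qpp = 0.000000, Gamma_qpq = -0.039362, Gamma_qqq = 0.049440; k3 = (1.001934, 0.125456, 0.038676, 0.009117)
  k4: at (p, q) = (-0.899807, 0.762546), (dp/dtau, dq/dtau) = (1.003868, 0.125912); Gamma_ppp = 0.000000, Gamma_ppq = -0.169004, Gamma_pqq = 0.199425, Gamma_qpp = 0.000000, Gamma_qpq = -0.038113, Gamma_qqq = 0.044973; k4 = (1.003868, 0.125912, 0.039562, 0.008922)
  Y <- Y + (h/6)(k1 + 2k2 + 2k3 + k4): p = -0.8998, q = 0.7625, dp/dtau = 1.0039, dq/dtau = 0.1259
step 2:
  k1: at (p, q) = (-0.899808, 0.762546), (dp/dtau, dq/dtau) = (1.003868, 0.125911); Gamma_ppp = 0.000000, Gamma_ppq = -0.169004, Gamma_pqq = 0.199426, Gamma_qpp = 0.000000, Gamma_qpq = -0.038113, Gamma_qqq = 0.044973; k1 = (1.003868, 0.125911, 0.039562, 0.008922)
  k2: at (p, q) = (-0.849615, 0.768841), (dp/dtau, dq/dtau) = (1.005846, 0.126357); Gamma_ppp = 0.000000, Gamma_ppq = -0.171044, Gamma_pqq = 0.189014, Gamma_qpp = 0.000000, Gamma_qpq = -0.036780, Gamma_qqq = 0.040644; k2 = (1.005846, 0.126357, 0.040460, 0.008700)
  k3: at (p, q) = (-0.849516, 0.768864), (dp/dtau, dq/dtau) = (1.005891, 0.126346); Gamma_ppp = 0.000000, Gamma_ppq = -0.171050, Gamma_pqq = 0.188993, Gamma_qpp = 0.000000, Gamma_qpq = -0.036778, Gamma_qqq = 0.040636; k3 = (1.005891, 0.126346, 0.040461, 0.008700)
  k4: at (p, q) = (-0.799219, 0.775181), (dp/dtau, dq/dtau) = (1.007914, 0.126781); Gamma_ppp = 0.000000, Gamma_ppq = -0.173096, Gamma_pqq = 0.178464, Gamma_qpp = 0.000000, Gamma_qpq = -0.035359, Gamma_qqq = 0.036456; k4 = (1.007914, 0.126781, 0.041370, 0.008451)
  Y <- Y + (h/6)(k1 + 2k2 + 2k3 + k4): p = -0.7992, q = 0.7752, dp/dtau = 1.0079, dq/dtau = 0.1268


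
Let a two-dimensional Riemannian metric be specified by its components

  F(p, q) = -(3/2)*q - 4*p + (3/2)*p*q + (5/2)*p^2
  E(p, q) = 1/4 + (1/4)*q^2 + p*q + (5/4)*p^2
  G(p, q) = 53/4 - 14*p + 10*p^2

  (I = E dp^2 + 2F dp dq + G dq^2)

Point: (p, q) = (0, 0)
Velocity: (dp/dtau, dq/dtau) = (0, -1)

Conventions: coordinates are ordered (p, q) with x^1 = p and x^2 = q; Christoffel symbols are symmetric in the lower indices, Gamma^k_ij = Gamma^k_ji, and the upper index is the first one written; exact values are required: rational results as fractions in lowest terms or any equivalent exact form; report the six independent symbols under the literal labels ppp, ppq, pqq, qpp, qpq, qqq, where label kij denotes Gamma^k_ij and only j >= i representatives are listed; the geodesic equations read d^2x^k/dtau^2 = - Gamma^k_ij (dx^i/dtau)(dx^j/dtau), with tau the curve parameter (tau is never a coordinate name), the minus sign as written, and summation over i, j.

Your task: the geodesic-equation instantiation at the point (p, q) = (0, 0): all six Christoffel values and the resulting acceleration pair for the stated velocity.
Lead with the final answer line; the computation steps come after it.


Answer: Gamma_ppp = 0, Gamma_ppq = 0, Gamma_pqq = 22, Gamma_qpp = -16/53, Gamma_qpq = -28/53, Gamma_qqq = 0; accelerations (d^2p/dtau^2, d^2q/dtau^2) = (-22, 0)

E = 1/4, F = 0, G = 53/4 at the point
E_p = 0, E_q = 0, F_p = -4, F_q = -3/2, G_p = -14, G_q = 0
EG - F^2 = 53/16;  g^inv = (16/53) * [[53/4, 0], [0, 1/4]]
first-kind symbols [ij,l] = (1/2)(d_i g_jl + d_j g_il - d_l g_ij): [pp,p] = E_p/2 = 0, [pp,q] = F_p - E_q/2 = -4, [pq,p] = E_q/2 = 0, [pq,q] = G_p/2 = -7, [qq,p] = F_q - G_p/2 = 11/2, [qq,q] = G_q/2 = 0
Gamma^p_ij = (G*[ij,p] - F*[ij,q])/(EG - F^2), Gamma^q_ij = (E*[ij,q] - F*[ij,p])/(EG - F^2)
Gamma_ppp = 0, Gamma_ppq = 0, Gamma_pqq = 22, Gamma_qpp = -16/53, Gamma_qpq = -28/53, Gamma_qqq = 0
d^2p/dtau^2 = -(Gamma_ppp*(0)^2 + 2*Gamma_ppq*(0)*(-1) + Gamma_pqq*(-1)^2) = -22
d^2q/dtau^2 = -(Gamma_qpp*(0)^2 + 2*Gamma_qpq*(0)*(-1) + Gamma_qqq*(-1)^2) = 0


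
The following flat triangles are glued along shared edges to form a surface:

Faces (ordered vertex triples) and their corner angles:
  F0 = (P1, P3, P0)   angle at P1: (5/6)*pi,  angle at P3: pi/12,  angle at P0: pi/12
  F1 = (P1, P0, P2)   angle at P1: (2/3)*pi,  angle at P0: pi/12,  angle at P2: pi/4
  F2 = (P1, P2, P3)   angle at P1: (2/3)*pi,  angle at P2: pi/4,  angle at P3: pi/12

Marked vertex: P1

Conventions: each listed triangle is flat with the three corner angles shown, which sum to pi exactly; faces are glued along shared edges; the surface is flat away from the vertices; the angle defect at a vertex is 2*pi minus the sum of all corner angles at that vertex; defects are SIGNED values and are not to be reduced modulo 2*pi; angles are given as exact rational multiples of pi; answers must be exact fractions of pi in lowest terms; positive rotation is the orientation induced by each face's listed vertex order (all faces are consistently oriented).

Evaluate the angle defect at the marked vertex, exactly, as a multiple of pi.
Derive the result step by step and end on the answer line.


Sum of corner angles at P1: (13/6)*pi
defect = 2*pi - (13/6)*pi

Answer: defect(P1) = -pi/6


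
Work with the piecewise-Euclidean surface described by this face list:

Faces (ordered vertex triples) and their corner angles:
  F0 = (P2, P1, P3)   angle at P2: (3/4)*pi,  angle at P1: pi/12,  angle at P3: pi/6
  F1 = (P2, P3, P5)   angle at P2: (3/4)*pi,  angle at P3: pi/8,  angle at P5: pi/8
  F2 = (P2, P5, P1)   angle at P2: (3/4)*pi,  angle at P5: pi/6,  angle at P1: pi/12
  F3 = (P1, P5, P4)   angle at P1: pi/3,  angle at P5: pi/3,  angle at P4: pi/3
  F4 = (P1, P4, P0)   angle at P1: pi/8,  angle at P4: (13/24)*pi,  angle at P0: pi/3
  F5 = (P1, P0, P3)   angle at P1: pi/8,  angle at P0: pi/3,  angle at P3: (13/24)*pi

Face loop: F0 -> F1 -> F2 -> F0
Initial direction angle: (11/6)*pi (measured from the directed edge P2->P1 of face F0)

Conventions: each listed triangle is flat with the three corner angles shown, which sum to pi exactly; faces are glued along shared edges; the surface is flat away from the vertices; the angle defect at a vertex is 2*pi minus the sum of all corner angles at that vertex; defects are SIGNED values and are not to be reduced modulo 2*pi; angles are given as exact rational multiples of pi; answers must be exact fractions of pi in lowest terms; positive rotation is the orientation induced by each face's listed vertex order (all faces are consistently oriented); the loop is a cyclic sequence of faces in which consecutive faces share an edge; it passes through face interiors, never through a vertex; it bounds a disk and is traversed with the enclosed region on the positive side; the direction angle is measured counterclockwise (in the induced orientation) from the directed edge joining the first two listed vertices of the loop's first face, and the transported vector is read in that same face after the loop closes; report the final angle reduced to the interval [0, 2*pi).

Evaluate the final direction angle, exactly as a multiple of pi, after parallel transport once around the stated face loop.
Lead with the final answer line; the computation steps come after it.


Answer: final direction angle = (19/12)*pi

enclosed vertex P2: corner angles sum to (9/4)*pi, defect = 2*pi - (9/4)*pi = -pi/4
adding the enclosed defects to the starting angle (mod 2*pi, induced orientation) gives the holonomy
final angle = (11/6)*pi - pi/4 = (19/12)*pi (mod 2*pi)
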